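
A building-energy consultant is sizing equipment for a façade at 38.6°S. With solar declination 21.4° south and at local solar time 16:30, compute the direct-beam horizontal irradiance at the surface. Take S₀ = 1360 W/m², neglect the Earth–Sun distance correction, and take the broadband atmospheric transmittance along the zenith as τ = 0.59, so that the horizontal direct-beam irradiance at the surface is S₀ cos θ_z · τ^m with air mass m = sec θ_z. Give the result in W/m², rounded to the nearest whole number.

Hour angle H = 15° × (16.5 − 12) = 67.50°.
cos θ_z = sin φ sin δ + cos φ cos δ cos H = (-0.6239)(-0.3649) + (0.7815)(0.9311)(0.3827) = 0.5061.
Air mass m = 1/cos θ_z = 1/0.5061 = 1.976; τ^m = 0.59^1.976 = 0.3525.
Surface direct beam = 1360 × 0.5061 × 0.3525 = 242.62 W/m².

243 W/m²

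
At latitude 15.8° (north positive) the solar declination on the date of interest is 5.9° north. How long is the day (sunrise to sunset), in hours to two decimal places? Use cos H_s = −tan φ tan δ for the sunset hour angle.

12.22 hours

cos H_s = −tan(15.8°) · tan(5.9°) = -0.0292, so H_s = arccos(-0.0292) = 91.67°.
Day length = 2 H_s / 15° h⁻¹ = 183.34° / 15 = 12.223 h.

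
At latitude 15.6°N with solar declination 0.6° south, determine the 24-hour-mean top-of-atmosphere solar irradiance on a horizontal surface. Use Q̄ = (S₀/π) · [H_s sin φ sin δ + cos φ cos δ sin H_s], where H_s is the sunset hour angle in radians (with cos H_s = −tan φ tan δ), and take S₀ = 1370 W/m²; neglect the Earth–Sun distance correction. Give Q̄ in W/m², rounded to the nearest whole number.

cos H_s = −tan(15.6°) · tan(-0.6°) = 0.0029, so H_s = arccos(0.0029) = 89.83°. In radians, H_s = 1.5678.
H_s sin φ sin δ = 1.5678 × 0.2689 × -0.0105 = -0.0044.
cos φ cos δ sin H_s = 0.9632 × 0.9999 × 1.0000 = 0.9631.
Q̄ = (1370/π) × (-0.0044 + 0.9631) = 436.08 × 0.9587 = 418.07 W/m².

418 W/m²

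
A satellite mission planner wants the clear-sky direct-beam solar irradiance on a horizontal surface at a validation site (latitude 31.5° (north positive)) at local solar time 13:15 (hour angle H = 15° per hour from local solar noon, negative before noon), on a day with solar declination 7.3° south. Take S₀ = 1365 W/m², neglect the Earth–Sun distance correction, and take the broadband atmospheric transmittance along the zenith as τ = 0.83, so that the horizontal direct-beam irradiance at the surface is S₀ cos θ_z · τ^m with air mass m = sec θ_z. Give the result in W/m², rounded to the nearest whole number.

778 W/m²

Hour angle H = 15° × (13.25 − 12) = 18.75°.
cos θ_z = sin(31.5°) sin(-7.3°) + cos(31.5°) cos(-7.3°) cos(18.75°) = -0.0664 + 0.8008 = 0.7344.
Air mass m = 1/cos θ_z = 1/0.7344 = 1.362; τ^m = 0.83^1.362 = 0.7759.
Surface direct beam = 1365 × 0.7344 × 0.7759 = 777.81 W/m².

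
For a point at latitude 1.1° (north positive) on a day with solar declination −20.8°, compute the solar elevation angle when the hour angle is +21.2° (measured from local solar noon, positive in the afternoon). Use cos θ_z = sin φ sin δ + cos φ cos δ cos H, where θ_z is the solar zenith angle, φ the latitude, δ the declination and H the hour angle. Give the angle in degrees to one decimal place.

59.8°

cos θ_z = sin(1.1°) sin(-20.8°) + cos(1.1°) cos(-20.8°) cos(21.20°) = -0.0068 + 0.8714 = 0.8646.
θ_z = arccos(0.8646) = 30.16°, so the elevation is 90° − 30.16° = 59.84°.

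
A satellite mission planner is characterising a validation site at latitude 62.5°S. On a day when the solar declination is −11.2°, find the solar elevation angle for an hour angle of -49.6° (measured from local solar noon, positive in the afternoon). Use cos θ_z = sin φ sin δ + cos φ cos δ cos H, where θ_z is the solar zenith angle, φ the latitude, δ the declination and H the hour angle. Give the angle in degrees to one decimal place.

27.8°

cos θ_z = sin(-62.5°) sin(-11.2°) + cos(-62.5°) cos(-11.2°) cos(-49.60°) = 0.1723 + 0.2936 = 0.4659.
θ_z = arccos(0.4659) = 62.23°, so the elevation is 90° − 62.23° = 27.77°.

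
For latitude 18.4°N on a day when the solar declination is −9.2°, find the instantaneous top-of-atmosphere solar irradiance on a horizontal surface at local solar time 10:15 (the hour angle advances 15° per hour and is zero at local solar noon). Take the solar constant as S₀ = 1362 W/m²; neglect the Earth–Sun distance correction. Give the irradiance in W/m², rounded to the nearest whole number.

1075 W/m²

Hour angle H = 15° × (10.25 − 12) = -26.25°.
cos θ_z = sin(18.4°) sin(-9.2°) + cos(18.4°) cos(-9.2°) cos(-26.25°) = -0.0505 + 0.8401 = 0.7896.
Top-of-atmosphere irradiance = S₀ cos θ_z = 1362 × 0.7896 = 1075.44 W/m².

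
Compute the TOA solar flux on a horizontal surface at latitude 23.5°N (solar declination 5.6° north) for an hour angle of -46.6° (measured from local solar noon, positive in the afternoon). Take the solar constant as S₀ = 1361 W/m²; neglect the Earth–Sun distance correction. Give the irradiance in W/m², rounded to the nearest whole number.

With φ = 23.5°, δ = 5.6°, H = -46.60°: sin φ sin δ = 0.0389, cos φ cos δ cos H = 0.6271, so cos θ_z = 0.6660.
Top-of-atmosphere irradiance = S₀ cos θ_z = 1361 × 0.6660 = 906.43 W/m².

906 W/m²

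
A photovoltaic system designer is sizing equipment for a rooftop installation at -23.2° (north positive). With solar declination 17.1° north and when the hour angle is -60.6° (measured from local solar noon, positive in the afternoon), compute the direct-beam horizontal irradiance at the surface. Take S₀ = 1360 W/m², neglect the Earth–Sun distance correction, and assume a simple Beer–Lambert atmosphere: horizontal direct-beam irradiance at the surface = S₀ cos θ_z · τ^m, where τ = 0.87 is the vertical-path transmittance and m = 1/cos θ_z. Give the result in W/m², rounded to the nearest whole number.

cos θ_z = sin φ sin δ + cos φ cos δ cos H = (-0.3939)(0.2940) + (0.9191)(0.9558)(0.4909) = 0.3154.
Air mass m = 1/cos θ_z = 1/0.3154 = 3.171; τ^m = 0.87^3.171 = 0.6430.
Surface direct beam = 1360 × 0.3154 × 0.6430 = 275.81 W/m².

276 W/m²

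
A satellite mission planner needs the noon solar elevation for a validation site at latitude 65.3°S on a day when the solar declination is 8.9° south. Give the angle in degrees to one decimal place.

At local solar noon the hour angle is zero, so the elevation is 90° − |φ − δ| = 90° − |-65.3° − (-8.9°)| = 90° − 56.4° = 33.6°.

33.6°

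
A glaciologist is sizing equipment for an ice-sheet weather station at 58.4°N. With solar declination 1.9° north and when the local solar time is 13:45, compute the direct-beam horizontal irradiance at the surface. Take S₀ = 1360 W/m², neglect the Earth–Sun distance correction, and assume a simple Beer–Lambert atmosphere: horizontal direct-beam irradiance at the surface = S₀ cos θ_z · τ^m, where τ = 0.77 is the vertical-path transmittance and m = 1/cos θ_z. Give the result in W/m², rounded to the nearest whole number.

Hour angle H = 15° × (13.75 − 12) = 26.25°.
cos θ_z = sin(58.4°) sin(1.9°) + cos(58.4°) cos(1.9°) cos(26.25°) = 0.0282 + 0.4697 = 0.4979.
Air mass m = 1/cos θ_z = 1/0.4979 = 2.008; τ^m = 0.77^2.008 = 0.5917.
Surface direct beam = 1360 × 0.4979 × 0.5917 = 400.67 W/m².

401 W/m²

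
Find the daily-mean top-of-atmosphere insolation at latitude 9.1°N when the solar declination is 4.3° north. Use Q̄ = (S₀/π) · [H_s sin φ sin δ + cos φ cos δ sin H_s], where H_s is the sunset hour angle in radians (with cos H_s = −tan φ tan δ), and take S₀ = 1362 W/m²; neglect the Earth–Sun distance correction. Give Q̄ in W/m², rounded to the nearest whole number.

The sunset hour angle satisfies cos H_s = −tan φ tan δ = -0.0120, giving H_s = 90.69°. In radians, H_s = 1.5828.
H_s sin φ sin δ = 1.5828 × 0.1582 × 0.0750 = 0.0188.
cos φ cos δ sin H_s = 0.9874 × 0.9972 × 0.9999 = 0.9845.
Q̄ = (1362/π) × (0.0188 + 0.9845) = 433.54 × 1.0033 = 434.97 W/m².

435 W/m²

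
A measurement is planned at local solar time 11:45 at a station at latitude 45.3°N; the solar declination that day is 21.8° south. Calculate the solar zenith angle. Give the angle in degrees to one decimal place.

Hour angle H = 15° × (11.75 − 12) = -3.75°.
cos θ_z = sin φ sin δ + cos φ cos δ cos H = (0.7108)(-0.3714) + (0.7034)(0.9285)(0.9979) = 0.3877.
θ_z = arccos(0.3877) = 67.19°.

67.2°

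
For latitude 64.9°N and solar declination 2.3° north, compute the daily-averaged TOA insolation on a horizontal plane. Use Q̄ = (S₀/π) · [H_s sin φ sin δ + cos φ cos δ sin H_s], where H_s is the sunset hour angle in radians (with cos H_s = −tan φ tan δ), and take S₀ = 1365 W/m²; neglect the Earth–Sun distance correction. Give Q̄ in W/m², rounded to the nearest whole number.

cos H_s = −tan(64.9°) · tan(2.3°) = -0.0857, so H_s = arccos(-0.0857) = 94.92°. In radians, H_s = 1.6567.
H_s sin φ sin δ = 1.6567 × 0.9056 × 0.0401 = 0.0602.
cos φ cos δ sin H_s = 0.4242 × 0.9992 × 0.9963 = 0.4223.
Q̄ = (1365/π) × (0.0602 + 0.4223) = 434.49 × 0.4825 = 209.64 W/m².

210 W/m²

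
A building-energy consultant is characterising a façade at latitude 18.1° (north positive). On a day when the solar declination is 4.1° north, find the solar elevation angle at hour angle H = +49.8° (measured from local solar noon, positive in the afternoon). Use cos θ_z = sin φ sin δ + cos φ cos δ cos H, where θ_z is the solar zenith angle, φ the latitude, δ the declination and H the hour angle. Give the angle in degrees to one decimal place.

39.4°

cos θ_z = sin φ sin δ + cos φ cos δ cos H = (0.3107)(0.0715) + (0.9505)(0.9974)(0.6455) = 0.6342.
θ_z = arccos(0.6342) = 50.64°, so the elevation is 90° − 50.64° = 39.36°.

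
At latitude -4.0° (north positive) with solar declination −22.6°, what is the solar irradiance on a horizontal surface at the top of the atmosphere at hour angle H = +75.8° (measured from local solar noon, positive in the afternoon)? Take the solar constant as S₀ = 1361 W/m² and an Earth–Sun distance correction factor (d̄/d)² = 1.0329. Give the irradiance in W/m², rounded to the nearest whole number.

cos θ_z = sin(-4.0°) sin(-22.6°) + cos(-4.0°) cos(-22.6°) cos(75.80°) = 0.0268 + 0.2259 = 0.2527.
Top-of-atmosphere irradiance = S₀ (d̄/d)² cos θ_z = 1361 × 1.0329 × 0.2527 = 355.24 W/m².

355 W/m²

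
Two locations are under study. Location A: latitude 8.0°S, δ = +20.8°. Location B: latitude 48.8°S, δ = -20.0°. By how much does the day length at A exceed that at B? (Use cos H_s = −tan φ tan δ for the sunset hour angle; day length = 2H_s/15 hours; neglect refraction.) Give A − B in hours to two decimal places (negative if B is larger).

A: H_s = arccos(−tan -8.0° · tan 20.8°) = 86.94°, so 2H_s/15 = 11.5920 h.
B: H_s = arccos(−tan -48.8° · tan -20.0°) = 114.57°, so 2H_s/15 = 15.2760 h.
A − B = 11.5920 − 15.2760 = -3.6840 h.

-3.68 h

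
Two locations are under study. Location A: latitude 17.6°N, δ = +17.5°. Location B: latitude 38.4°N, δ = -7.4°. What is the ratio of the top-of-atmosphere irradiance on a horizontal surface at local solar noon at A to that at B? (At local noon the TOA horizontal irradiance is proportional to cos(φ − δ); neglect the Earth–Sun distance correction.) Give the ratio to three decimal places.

1.434

A: cos θ_z = cos(17.6° − (17.5°)) = 1.0000.
B: cos θ_z = cos(38.4° − (-7.4°)) = 0.6972.
Ratio A/B = 1.0000 / 0.6972 = 1.4343.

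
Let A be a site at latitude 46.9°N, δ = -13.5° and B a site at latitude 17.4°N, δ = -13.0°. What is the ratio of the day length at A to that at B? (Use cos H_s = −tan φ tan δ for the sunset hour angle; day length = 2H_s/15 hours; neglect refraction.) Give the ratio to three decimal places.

A: H_s = arccos(−tan 46.9° · tan -13.5°) = 75.13°, so 2H_s/15 = 10.0173 h.
B: H_s = arccos(−tan 17.4° · tan -13.0°) = 85.85°, so 2H_s/15 = 11.4467 h.
Ratio A/B = 10.0173 / 11.4467 = 0.8751.

0.875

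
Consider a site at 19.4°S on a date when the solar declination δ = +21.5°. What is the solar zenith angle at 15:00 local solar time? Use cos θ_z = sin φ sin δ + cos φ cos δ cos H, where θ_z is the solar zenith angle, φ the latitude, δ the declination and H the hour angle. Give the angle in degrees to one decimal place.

Hour angle H = 15° × (15 − 12) = 45.00°.
cos θ_z = sin φ sin δ + cos φ cos δ cos H = (-0.3322)(0.3665) + (0.9432)(0.9304)(0.7071) = 0.4988.
θ_z = arccos(0.4988) = 60.08°.

60.1°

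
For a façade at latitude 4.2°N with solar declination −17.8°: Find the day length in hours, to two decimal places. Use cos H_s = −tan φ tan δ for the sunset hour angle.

The sunset hour angle satisfies cos H_s = −tan φ tan δ = 0.0236, giving H_s = 88.65°.
Day length = 2 H_s / 15° h⁻¹ = 177.30° / 15 = 11.820 h.

11.82 hours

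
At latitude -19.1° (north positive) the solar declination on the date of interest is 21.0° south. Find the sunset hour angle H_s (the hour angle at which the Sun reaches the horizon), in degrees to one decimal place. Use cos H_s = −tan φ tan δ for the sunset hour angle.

−tan φ tan δ = −(-0.3463)(-0.3839) = -0.1329; H_s = arccos(-0.1329) = 97.64°.

97.6°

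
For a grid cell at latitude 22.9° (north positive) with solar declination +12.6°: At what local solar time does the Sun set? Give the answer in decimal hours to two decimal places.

cos H_s = −tan(22.9°) · tan(12.6°) = -0.0944, so H_s = arccos(-0.0944) = 95.42°.
Sunset is at 12 + H_s/15 = 12 + 6.361 = 18.361 h local solar time.

18.36 h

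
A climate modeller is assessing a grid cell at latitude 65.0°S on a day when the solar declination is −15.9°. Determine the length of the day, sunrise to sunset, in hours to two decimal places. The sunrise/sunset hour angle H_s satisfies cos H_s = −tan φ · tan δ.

−tan φ tan δ = −(-2.1445)(-0.2849) = -0.6110; H_s = arccos(-0.6110) = 127.66°.
Day length = 2 H_s / 15° h⁻¹ = 255.32° / 15 = 17.021 h.

17.02 hours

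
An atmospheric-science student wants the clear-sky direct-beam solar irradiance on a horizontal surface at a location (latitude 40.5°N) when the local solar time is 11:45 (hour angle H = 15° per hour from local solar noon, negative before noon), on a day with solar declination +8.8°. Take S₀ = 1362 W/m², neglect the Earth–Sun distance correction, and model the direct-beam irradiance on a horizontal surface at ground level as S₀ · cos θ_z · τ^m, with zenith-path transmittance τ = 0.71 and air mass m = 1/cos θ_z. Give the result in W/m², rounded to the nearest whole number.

773 W/m²

Hour angle H = 15° × (11.75 − 12) = -3.75°.
cos θ_z = sin φ sin δ + cos φ cos δ cos H = (0.6494)(0.1530) + (0.7604)(0.9882)(0.9979) = 0.8492.
Air mass m = 1/cos θ_z = 1/0.8492 = 1.178; τ^m = 0.71^1.178 = 0.6680.
Surface direct beam = 1362 × 0.8492 × 0.6680 = 772.62 W/m².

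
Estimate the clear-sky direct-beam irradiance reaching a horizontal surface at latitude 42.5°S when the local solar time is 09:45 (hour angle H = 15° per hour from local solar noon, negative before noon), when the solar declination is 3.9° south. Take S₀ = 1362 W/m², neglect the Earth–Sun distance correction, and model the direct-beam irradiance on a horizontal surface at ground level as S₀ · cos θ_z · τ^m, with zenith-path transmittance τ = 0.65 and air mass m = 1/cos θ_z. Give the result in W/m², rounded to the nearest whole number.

Hour angle H = 15° × (9.75 − 12) = -33.75°.
cos θ_z = sin(-42.5°) sin(-3.9°) + cos(-42.5°) cos(-3.9°) cos(-33.75°) = 0.0460 + 0.6116 = 0.6576.
Air mass m = 1/cos θ_z = 1/0.6576 = 1.521; τ^m = 0.65^1.521 = 0.5193.
Surface direct beam = 1362 × 0.6576 × 0.5193 = 465.11 W/m².

465 W/m²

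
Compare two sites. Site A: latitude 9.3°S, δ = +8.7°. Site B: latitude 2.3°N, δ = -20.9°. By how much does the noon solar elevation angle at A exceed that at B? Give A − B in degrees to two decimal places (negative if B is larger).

+5.20°

A: 90° − |-9.3 − (8.7)| = 72.00°.
B: 90° − |2.3 − (-20.9)| = 66.80°.
A − B = 72.00 − 66.80 = 5.20°.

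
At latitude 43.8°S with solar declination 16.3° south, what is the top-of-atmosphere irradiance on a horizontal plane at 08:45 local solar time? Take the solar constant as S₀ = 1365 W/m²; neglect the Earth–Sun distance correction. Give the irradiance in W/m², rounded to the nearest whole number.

889 W/m²

Hour angle H = 15° × (8.75 − 12) = -48.75°.
cos θ_z = sin(-43.8°) sin(-16.3°) + cos(-43.8°) cos(-16.3°) cos(-48.75°) = 0.1943 + 0.4568 = 0.6511.
Top-of-atmosphere irradiance = S₀ cos θ_z = 1365 × 0.6511 = 888.75 W/m².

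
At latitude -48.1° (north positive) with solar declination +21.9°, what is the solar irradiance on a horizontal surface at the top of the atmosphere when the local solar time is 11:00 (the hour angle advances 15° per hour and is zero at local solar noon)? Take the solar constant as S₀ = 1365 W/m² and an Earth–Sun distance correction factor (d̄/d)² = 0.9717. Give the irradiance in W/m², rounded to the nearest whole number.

426 W/m²

Hour angle H = 15° × (11 − 12) = -15.00°.
With φ = -48.1°, δ = 21.9°, H = -15.00°: sin φ sin δ = -0.2776, cos φ cos δ cos H = 0.5985, so cos θ_z = 0.3209.
Top-of-atmosphere irradiance = S₀ (d̄/d)² cos θ_z = 1365 × 0.9717 × 0.3209 = 425.63 W/m².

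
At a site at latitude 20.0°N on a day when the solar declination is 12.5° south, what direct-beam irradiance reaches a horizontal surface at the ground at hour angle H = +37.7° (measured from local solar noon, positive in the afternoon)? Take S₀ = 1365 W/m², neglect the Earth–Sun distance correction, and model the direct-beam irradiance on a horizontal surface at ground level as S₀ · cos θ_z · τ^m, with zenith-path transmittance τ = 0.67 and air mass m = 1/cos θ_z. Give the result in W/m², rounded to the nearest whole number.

481 W/m²

cos θ_z = sin φ sin δ + cos φ cos δ cos H = (0.3420)(-0.2164) + (0.9397)(0.9763)(0.7912) = 0.6519.
Air mass m = 1/cos θ_z = 1/0.6519 = 1.534; τ^m = 0.67^1.534 = 0.5410.
Surface direct beam = 1365 × 0.6519 × 0.5410 = 481.41 W/m².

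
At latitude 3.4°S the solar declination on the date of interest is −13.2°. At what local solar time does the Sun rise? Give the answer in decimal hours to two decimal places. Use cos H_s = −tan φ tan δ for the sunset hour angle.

5.95 h

cos H_s = −tan(-3.4°) · tan(-13.2°) = -0.0139, so H_s = arccos(-0.0139) = 90.80°.
Sunrise is at 12 − H_s/15 = 12 − 6.053 = 5.947 h local solar time.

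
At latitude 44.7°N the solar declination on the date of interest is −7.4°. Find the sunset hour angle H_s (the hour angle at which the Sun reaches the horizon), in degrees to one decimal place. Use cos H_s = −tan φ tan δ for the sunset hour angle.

The sunset hour angle satisfies cos H_s = −tan φ tan δ = 0.1285, giving H_s = 82.62°.

82.6°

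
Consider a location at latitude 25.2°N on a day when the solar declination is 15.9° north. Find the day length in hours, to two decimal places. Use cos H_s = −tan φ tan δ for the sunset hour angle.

−tan φ tan δ = −(0.4706)(0.2849) = -0.1341; H_s = arccos(-0.1341) = 97.71°.
Day length = 2 H_s / 15° h⁻¹ = 195.42° / 15 = 13.028 h.

13.03 hours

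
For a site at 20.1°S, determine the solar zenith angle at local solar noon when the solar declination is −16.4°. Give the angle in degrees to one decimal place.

3.7°

At local solar noon the hour angle is zero, so the zenith angle is |φ − δ| = |-20.1° − (-16.4°)| = 3.7°.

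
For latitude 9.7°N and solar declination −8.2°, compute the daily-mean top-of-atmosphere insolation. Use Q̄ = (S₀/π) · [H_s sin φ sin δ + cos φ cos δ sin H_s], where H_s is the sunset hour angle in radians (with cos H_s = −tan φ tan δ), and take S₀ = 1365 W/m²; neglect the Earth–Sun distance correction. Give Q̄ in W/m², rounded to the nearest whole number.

The sunset hour angle satisfies cos H_s = −tan φ tan δ = 0.0246, giving H_s = 88.59°. In radians, H_s = 1.5462.
H_s sin φ sin δ = 1.5462 × 0.1685 × -0.1426 = -0.0372.
cos φ cos δ sin H_s = 0.9857 × 0.9898 × 0.9997 = 0.9754.
Q̄ = (1365/π) × (-0.0372 + 0.9754) = 434.49 × 0.9382 = 407.64 W/m².

408 W/m²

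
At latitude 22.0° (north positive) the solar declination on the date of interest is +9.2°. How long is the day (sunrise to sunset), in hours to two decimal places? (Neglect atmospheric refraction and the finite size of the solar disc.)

12.50 hours

−tan φ tan δ = −(0.4040)(0.1620) = -0.0654; H_s = arccos(-0.0654) = 93.75°.
Day length = 2 H_s / 15° h⁻¹ = 187.50° / 15 = 12.500 h.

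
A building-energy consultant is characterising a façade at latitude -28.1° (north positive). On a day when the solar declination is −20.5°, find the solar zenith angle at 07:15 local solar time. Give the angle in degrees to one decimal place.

Hour angle H = 15° × (7.25 − 12) = -71.25°.
cos θ_z = sin(-28.1°) sin(-20.5°) + cos(-28.1°) cos(-20.5°) cos(-71.25°) = 0.1650 + 0.2656 = 0.4306.
θ_z = arccos(0.4306) = 64.49°.

64.5°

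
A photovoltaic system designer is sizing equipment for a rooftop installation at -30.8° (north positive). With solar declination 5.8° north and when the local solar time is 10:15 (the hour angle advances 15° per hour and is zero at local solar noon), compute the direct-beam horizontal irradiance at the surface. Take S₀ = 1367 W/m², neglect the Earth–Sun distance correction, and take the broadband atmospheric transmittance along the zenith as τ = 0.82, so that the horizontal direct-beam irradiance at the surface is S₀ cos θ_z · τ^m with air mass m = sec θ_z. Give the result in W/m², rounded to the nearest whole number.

740 W/m²

Hour angle H = 15° × (10.25 − 12) = -26.25°.
cos θ_z = sin φ sin δ + cos φ cos δ cos H = (-0.5120)(0.1011) + (0.8590)(0.9949)(0.8969) = 0.7147.
Air mass m = 1/cos θ_z = 1/0.7147 = 1.399; τ^m = 0.82^1.399 = 0.7576.
Surface direct beam = 1367 × 0.7147 × 0.7576 = 740.17 W/m².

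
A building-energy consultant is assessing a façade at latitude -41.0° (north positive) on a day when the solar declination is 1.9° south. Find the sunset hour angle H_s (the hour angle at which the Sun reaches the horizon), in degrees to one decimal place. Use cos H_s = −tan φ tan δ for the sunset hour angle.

−tan φ tan δ = −(-0.8693)(-0.0332) = -0.0289; H_s = arccos(-0.0289) = 91.66°.

91.7°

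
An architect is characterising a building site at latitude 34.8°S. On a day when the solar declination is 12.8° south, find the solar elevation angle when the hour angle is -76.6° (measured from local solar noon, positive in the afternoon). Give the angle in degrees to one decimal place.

18.2°

With φ = -34.8°, δ = -12.8°, H = -76.60°: sin φ sin δ = 0.1264, cos φ cos δ cos H = 0.1856, so cos θ_z = 0.3120.
θ_z = arccos(0.3120) = 71.82°, so the elevation is 90° − 71.82° = 18.18°.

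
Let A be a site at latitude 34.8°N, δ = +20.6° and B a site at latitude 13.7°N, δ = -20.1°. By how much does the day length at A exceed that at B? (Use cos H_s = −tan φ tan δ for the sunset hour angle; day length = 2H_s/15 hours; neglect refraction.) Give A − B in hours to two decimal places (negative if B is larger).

A: H_s = arccos(−tan 34.8° · tan 20.6°) = 105.14°, so 2H_s/15 = 14.0187 h.
B: H_s = arccos(−tan 13.7° · tan -20.1°) = 84.88°, so 2H_s/15 = 11.3173 h.
A − B = 14.0187 − 11.3173 = 2.7014 h.

+2.70 h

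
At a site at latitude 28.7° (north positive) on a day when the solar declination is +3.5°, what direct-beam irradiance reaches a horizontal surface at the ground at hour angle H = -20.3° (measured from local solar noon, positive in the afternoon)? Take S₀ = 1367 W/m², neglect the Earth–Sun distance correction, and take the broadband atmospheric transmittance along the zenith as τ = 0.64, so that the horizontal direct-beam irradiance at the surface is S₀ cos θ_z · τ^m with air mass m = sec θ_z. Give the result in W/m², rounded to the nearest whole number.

688 W/m²

cos θ_z = sin φ sin δ + cos φ cos δ cos H = (0.4802)(0.0610) + (0.8771)(0.9981)(0.9379) = 0.8504.
Air mass m = 1/cos θ_z = 1/0.8504 = 1.176; τ^m = 0.64^1.176 = 0.5917.
Surface direct beam = 1367 × 0.8504 × 0.5917 = 687.85 W/m².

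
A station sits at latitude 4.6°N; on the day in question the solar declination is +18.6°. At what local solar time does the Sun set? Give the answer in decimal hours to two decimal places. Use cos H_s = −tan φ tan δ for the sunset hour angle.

18.10 h

The sunset hour angle satisfies cos H_s = −tan φ tan δ = -0.0271, giving H_s = 91.55°.
Sunset is at 12 + H_s/15 = 12 + 6.103 = 18.103 h local solar time.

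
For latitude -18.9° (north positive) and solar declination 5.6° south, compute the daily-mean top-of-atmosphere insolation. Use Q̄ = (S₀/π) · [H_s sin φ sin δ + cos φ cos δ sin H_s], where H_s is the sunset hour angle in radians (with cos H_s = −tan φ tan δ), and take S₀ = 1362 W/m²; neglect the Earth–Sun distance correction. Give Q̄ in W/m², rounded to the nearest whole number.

430 W/m²

−tan φ tan δ = −(-0.3424)(-0.0981) = -0.0336; H_s = arccos(-0.0336) = 91.93°. In radians, H_s = 1.6045.
H_s sin φ sin δ = 1.6045 × -0.3239 × -0.0976 = 0.0507.
cos φ cos δ sin H_s = 0.9461 × 0.9952 × 0.9994 = 0.9410.
Q̄ = (1362/π) × (0.0507 + 0.9410) = 433.54 × 0.9917 = 429.94 W/m².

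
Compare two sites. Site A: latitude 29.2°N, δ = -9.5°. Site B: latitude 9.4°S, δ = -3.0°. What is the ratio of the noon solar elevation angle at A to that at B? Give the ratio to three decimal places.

A: 90° − |29.2 − (-9.5)| = 51.30°.
B: 90° − |-9.4 − (-3.0)| = 83.60°.
Ratio A/B = 51.3000 / 83.6000 = 0.6136.

0.614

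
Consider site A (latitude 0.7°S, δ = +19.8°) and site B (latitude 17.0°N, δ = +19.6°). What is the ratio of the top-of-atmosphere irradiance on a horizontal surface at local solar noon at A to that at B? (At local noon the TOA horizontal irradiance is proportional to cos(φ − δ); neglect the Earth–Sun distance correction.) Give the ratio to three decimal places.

0.938

A: cos θ_z = cos(-0.7° − (19.8°)) = 0.9367.
B: cos θ_z = cos(17.0° − (19.6°)) = 0.9990.
Ratio A/B = 0.9367 / 0.9990 = 0.9376.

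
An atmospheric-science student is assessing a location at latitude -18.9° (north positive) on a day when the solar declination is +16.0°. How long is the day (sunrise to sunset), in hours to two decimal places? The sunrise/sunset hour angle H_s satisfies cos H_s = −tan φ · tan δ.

−tan φ tan δ = −(-0.3424)(0.2867) = 0.0982; H_s = arccos(0.0982) = 84.36°.
Day length = 2 H_s / 15° h⁻¹ = 168.72° / 15 = 11.248 h.

11.25 hours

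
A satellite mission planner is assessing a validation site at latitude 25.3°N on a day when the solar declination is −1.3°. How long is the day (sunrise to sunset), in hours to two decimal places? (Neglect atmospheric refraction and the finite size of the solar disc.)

cos H_s = −tan(25.3°) · tan(-1.3°) = 0.0107, so H_s = arccos(0.0107) = 89.39°.
Day length = 2 H_s / 15° h⁻¹ = 178.78° / 15 = 11.919 h.

11.92 hours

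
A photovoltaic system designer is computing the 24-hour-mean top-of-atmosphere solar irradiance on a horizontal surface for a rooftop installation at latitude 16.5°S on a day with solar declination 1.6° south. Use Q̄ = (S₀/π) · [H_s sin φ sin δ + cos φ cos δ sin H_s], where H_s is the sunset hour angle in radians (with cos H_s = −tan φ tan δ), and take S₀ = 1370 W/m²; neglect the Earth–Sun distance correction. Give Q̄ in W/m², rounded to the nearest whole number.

423 W/m²

The sunset hour angle satisfies cos H_s = −tan φ tan δ = -0.0083, giving H_s = 90.48°. In radians, H_s = 1.5792.
H_s sin φ sin δ = 1.5792 × -0.2840 × -0.0279 = 0.0125.
cos φ cos δ sin H_s = 0.9588 × 0.9996 × 1.0000 = 0.9584.
Q̄ = (1370/π) × (0.0125 + 0.9584) = 436.08 × 0.9709 = 423.39 W/m².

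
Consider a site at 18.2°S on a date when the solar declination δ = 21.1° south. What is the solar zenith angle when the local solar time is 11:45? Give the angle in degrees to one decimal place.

Hour angle H = 15° × (11.75 − 12) = -3.75°.
cos θ_z = sin(-18.2°) sin(-21.1°) + cos(-18.2°) cos(-21.1°) cos(-3.75°) = 0.1124 + 0.8844 = 0.9968.
θ_z = arccos(0.9968) = 4.58°.

4.6°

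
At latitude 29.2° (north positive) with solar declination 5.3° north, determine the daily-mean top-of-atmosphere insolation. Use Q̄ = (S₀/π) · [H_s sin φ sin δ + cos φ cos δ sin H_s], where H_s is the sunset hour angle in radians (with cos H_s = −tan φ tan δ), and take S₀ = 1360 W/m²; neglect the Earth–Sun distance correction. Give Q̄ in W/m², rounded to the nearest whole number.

The sunset hour angle satisfies cos H_s = −tan φ tan δ = -0.0518, giving H_s = 92.97°. In radians, H_s = 1.6226.
H_s sin φ sin δ = 1.6226 × 0.4879 × 0.0924 = 0.0731.
cos φ cos δ sin H_s = 0.8729 × 0.9957 × 0.9987 = 0.8680.
Q̄ = (1360/π) × (0.0731 + 0.8680) = 432.90 × 0.9411 = 407.40 W/m².

407 W/m²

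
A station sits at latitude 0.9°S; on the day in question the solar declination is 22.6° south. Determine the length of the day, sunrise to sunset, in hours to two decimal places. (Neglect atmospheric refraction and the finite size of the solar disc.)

cos H_s = −tan(-0.9°) · tan(-22.6°) = -0.0065, so H_s = arccos(-0.0065) = 90.37°.
Day length = 2 H_s / 15° h⁻¹ = 180.74° / 15 = 12.049 h.

12.05 hours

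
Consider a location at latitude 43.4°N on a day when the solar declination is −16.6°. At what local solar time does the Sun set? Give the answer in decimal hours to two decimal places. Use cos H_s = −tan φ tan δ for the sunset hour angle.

cos H_s = −tan(43.4°) · tan(-16.6°) = 0.2819, so H_s = arccos(0.2819) = 73.63°.
Sunset is at 12 + H_s/15 = 12 + 4.909 = 16.909 h local solar time.

16.91 h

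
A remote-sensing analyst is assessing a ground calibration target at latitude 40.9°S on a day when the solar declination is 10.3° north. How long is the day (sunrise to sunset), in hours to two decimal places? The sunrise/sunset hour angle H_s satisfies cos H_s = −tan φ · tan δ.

10.79 hours

The sunset hour angle satisfies cos H_s = −tan φ tan δ = 0.1574, giving H_s = 80.94°.
Day length = 2 H_s / 15° h⁻¹ = 161.88° / 15 = 10.792 h.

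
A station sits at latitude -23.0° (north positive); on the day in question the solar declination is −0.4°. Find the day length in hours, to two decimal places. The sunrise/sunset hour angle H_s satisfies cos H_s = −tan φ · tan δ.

12.02 hours

cos H_s = −tan(-23.0°) · tan(-0.4°) = -0.0030, so H_s = arccos(-0.0030) = 90.17°.
Day length = 2 H_s / 15° h⁻¹ = 180.34° / 15 = 12.023 h.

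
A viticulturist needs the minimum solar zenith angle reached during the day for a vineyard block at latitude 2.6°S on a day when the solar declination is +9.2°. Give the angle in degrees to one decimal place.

At local solar noon the hour angle is zero, so the zenith angle is |φ − δ| = |-2.6° − (9.2°)| = 11.8°.

11.8°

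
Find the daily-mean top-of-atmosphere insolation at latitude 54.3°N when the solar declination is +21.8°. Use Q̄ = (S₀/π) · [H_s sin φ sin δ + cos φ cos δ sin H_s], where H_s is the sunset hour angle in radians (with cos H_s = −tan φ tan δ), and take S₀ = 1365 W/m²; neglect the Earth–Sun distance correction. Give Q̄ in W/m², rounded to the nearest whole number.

cos H_s = −tan(54.3°) · tan(21.8°) = -0.5566, so H_s = arccos(-0.5566) = 123.82°. In radians, H_s = 2.1611.
H_s sin φ sin δ = 2.1611 × 0.8121 × 0.3714 = 0.6518.
cos φ cos δ sin H_s = 0.5835 × 0.9285 × 0.8308 = 0.4501.
Q̄ = (1365/π) × (0.6518 + 0.4501) = 434.49 × 1.1019 = 478.76 W/m².

479 W/m²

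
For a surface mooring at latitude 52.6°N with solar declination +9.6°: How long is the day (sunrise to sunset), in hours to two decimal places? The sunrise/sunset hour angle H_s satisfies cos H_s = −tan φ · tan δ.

−tan φ tan δ = −(1.3079)(0.1691) = -0.2212; H_s = arccos(-0.2212) = 102.78°.
Day length = 2 H_s / 15° h⁻¹ = 205.56° / 15 = 13.704 h.

13.70 hours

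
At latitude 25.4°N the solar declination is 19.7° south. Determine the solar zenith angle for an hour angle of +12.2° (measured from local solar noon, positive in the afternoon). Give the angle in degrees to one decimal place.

46.6°

cos θ_z = sin(25.4°) sin(-19.7°) + cos(25.4°) cos(-19.7°) cos(12.20°) = -0.1446 + 0.8313 = 0.6867.
θ_z = arccos(0.6867) = 46.63°.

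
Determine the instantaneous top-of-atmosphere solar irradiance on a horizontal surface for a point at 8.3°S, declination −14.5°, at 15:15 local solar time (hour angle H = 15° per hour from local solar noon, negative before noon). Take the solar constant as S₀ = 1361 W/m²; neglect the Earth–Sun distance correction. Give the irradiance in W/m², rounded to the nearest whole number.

909 W/m²

Hour angle H = 15° × (15.25 − 12) = 48.75°.
With φ = -8.3°, δ = -14.5°, H = 48.75°: sin φ sin δ = 0.0361, cos φ cos δ cos H = 0.6317, so cos θ_z = 0.6678.
Top-of-atmosphere irradiance = S₀ cos θ_z = 1361 × 0.6678 = 908.88 W/m².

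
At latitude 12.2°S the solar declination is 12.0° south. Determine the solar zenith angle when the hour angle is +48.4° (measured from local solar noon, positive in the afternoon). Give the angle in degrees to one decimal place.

47.3°

With φ = -12.2°, δ = -12.0°, H = 48.40°: sin φ sin δ = 0.0439, cos φ cos δ cos H = 0.6348, so cos θ_z = 0.6787.
θ_z = arccos(0.6787) = 47.26°.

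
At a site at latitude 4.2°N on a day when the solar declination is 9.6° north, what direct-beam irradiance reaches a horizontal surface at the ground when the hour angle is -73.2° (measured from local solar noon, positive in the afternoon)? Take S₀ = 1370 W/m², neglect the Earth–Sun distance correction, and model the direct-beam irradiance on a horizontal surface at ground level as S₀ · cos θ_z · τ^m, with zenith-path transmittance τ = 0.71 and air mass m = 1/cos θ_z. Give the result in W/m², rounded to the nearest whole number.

128 W/m²

cos θ_z = sin φ sin δ + cos φ cos δ cos H = (0.0732)(0.1668) + (0.9973)(0.9860)(0.2890) = 0.2964.
Air mass m = 1/cos θ_z = 1/0.2964 = 3.374; τ^m = 0.71^3.374 = 0.3149.
Surface direct beam = 1370 × 0.2964 × 0.3149 = 127.87 W/m².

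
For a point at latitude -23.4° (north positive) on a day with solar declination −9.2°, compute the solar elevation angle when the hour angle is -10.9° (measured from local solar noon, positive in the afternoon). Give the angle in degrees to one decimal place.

72.4°

cos θ_z = sin(-23.4°) sin(-9.2°) + cos(-23.4°) cos(-9.2°) cos(-10.90°) = 0.0635 + 0.8896 = 0.9531.
θ_z = arccos(0.9531) = 17.62°, so the elevation is 90° − 17.62° = 72.38°.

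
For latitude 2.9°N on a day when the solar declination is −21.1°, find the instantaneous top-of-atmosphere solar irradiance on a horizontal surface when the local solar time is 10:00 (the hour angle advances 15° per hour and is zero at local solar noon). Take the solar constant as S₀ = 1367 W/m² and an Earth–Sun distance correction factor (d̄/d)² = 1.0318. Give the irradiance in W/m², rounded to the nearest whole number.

Hour angle H = 15° × (10 − 12) = -30.00°.
cos θ_z = sin φ sin δ + cos φ cos δ cos H = (0.0506)(-0.3600) + (0.9987)(0.9330)(0.8660) = 0.7887.
Top-of-atmosphere irradiance = S₀ (d̄/d)² cos θ_z = 1367 × 1.0318 × 0.7887 = 1112.44 W/m².

1112 W/m²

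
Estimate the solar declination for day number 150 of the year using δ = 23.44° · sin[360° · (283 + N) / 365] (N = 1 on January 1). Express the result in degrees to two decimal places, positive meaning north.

360 × (283 + 150) / 365 = 427.068°; sin(427.068°) = 0.9210.
δ = 23.44 × 0.9210 = 21.588° ≈ +21.59°.

+21.59°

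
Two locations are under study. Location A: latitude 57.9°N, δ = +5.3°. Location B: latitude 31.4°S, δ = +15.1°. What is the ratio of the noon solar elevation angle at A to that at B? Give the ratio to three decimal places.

A: 90° − |57.9 − (5.3)| = 37.40°.
B: 90° − |-31.4 − (15.1)| = 43.50°.
Ratio A/B = 37.4000 / 43.5000 = 0.8598.

0.860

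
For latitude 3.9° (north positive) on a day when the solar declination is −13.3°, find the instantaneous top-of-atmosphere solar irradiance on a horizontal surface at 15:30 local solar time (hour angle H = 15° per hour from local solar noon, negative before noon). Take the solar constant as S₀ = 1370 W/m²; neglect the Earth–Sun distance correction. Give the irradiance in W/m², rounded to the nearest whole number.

788 W/m²

Hour angle H = 15° × (15.5 − 12) = 52.50°.
cos θ_z = sin(3.9°) sin(-13.3°) + cos(3.9°) cos(-13.3°) cos(52.50°) = -0.0156 + 0.5911 = 0.5755.
Top-of-atmosphere irradiance = S₀ cos θ_z = 1370 × 0.5755 = 788.44 W/m².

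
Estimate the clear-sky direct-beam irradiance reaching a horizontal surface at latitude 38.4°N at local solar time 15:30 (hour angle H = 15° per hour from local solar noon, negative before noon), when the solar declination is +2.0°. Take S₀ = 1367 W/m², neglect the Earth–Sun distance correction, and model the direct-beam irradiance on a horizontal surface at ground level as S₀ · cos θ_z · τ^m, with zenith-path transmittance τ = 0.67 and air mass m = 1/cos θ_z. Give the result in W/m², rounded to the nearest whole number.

Hour angle H = 15° × (15.5 − 12) = 52.50°.
cos θ_z = sin φ sin δ + cos φ cos δ cos H = (0.6211)(0.0349) + (0.7837)(0.9994)(0.6088) = 0.4985.
Air mass m = 1/cos θ_z = 1/0.4985 = 2.006; τ^m = 0.67^2.006 = 0.4478.
Surface direct beam = 1367 × 0.4985 × 0.4478 = 305.15 W/m².

305 W/m²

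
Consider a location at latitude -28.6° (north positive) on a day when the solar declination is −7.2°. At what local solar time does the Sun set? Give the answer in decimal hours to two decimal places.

18.26 h

−tan φ tan δ = −(-0.5452)(-0.1263) = -0.0689; H_s = arccos(-0.0689) = 93.95°.
Sunset is at 12 + H_s/15 = 12 + 6.263 = 18.263 h local solar time.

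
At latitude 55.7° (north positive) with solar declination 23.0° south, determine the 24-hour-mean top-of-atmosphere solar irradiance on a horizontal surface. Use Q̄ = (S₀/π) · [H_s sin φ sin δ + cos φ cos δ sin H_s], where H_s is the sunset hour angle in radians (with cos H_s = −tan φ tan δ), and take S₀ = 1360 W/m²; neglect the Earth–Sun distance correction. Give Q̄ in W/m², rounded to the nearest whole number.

50 W/m²

cos H_s = −tan(55.7°) · tan(-23.0°) = 0.6223, so H_s = arccos(0.6223) = 51.52°. In radians, H_s = 0.8992.
H_s sin φ sin δ = 0.8992 × 0.8261 × -0.3907 = -0.2902.
cos φ cos δ sin H_s = 0.5635 × 0.9205 × 0.7828 = 0.4060.
Q̄ = (1360/π) × (-0.2902 + 0.4060) = 432.90 × 0.1158 = 50.13 W/m².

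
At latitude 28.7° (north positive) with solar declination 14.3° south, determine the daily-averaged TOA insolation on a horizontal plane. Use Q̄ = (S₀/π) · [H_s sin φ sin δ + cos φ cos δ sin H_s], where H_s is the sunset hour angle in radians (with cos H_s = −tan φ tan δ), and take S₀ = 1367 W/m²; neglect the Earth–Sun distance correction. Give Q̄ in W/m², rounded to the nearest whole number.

292 W/m²

cos H_s = −tan(28.7°) · tan(-14.3°) = 0.1396, so H_s = arccos(0.1396) = 81.98°. In radians, H_s = 1.4308.
H_s sin φ sin δ = 1.4308 × 0.4802 × -0.2470 = -0.1697.
cos φ cos δ sin H_s = 0.8771 × 0.9690 × 0.9902 = 0.8416.
Q̄ = (1367/π) × (-0.1697 + 0.8416) = 435.13 × 0.6719 = 292.36 W/m².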